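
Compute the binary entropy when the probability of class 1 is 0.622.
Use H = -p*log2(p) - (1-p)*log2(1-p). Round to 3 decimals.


H = -0.622*log2(0.622) - 0.378*log2(0.378) = 0.957.

0.957


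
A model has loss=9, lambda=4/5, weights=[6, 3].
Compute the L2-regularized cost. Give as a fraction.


L2 sq norm = sum(w^2) = 45. J = 9 + 4/5 * 45 = 45.

45


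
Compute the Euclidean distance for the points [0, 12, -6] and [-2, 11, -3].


d = sqrt(sum of squared differences). (0--2)^2=4, (12-11)^2=1, (-6--3)^2=9. Sum = 14.

sqrt(14)


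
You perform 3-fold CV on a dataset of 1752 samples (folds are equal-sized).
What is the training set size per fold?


Each validation fold has 1752/3 = 584 samples. Training set = 1752 - 584 = 1168.

1168


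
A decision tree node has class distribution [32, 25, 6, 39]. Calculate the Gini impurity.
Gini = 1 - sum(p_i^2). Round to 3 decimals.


Total = 102. Proportions: 32/102, 25/102, 6/102, 39/102. sum(p_i^2) = 0.3082. Gini = 1 - 0.3082 = 0.6918, which rounds to 0.692.

0.692


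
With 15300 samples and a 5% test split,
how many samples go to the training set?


Test set = 15300 * 5% = 765. Training set = 15300 - 765 = 14535.

14535


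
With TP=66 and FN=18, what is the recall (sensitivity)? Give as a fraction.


Recall = TP / (TP + FN) = 66 / 84 = 11/14.

11/14


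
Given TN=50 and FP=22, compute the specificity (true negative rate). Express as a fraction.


Specificity = TN / (TN + FP) = 50 / 72 = 25/36.

25/36


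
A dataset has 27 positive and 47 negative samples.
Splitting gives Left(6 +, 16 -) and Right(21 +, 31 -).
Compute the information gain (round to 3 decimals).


H(parent) = 0.9466. H(left) = 0.8454, H(right) = 0.9732. Weighted = (22/74)*0.8454 + (52/74)*0.9732 = 0.9352. IG = 0.9466 - 0.9352 = 0.0114, which rounds to 0.011.

0.011


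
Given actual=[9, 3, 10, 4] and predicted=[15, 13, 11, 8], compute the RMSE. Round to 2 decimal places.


MSE = 38.2500. RMSE = sqrt(38.2500) = 6.18.

6.18


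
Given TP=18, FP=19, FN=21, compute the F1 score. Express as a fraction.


Precision = 18/37 = 18/37. Recall = 18/39 = 6/13. F1 = 2*P*R/(P+R) = 9/19.

9/19


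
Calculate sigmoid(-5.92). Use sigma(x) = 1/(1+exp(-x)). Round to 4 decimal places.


sigma(-5.92) = 1/(1+e^(5.92)) = 1/(1+372.411714) = 1/373.411714 = 0.0027.

0.0027


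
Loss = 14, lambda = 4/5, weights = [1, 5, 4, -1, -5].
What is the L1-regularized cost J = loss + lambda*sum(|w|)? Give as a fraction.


L1 norm = sum(|w|) = 16. J = 14 + 4/5 * 16 = 134/5.

134/5


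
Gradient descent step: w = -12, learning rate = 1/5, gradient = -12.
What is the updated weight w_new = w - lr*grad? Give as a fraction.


w_new = -12 - 1/5 * -12 = -12 - -12/5 = -48/5.

-48/5


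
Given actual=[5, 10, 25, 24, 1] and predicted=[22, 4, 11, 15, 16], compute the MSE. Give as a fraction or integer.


MSE = (1/5) * ((5-22)^2=289 + (10-4)^2=36 + (25-11)^2=196 + (24-15)^2=81 + (1-16)^2=225). Sum = 827. MSE = 827/5.

827/5


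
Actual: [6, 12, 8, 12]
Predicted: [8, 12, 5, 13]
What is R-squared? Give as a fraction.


Mean(y) = 19/2. SS_res = 14. SS_tot = 27. R^2 = 1 - 14/(27) = 13/27.

13/27


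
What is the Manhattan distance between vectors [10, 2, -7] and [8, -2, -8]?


d = sum of absolute differences: |10-8|=2 + |2--2|=4 + |-7--8|=1 = 7.

7


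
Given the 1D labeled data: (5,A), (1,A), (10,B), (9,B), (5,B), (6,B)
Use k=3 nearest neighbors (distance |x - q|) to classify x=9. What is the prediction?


Distances: |5-9|=4, |1-9|=8, |10-9|=1, |9-9|=0, |5-9|=4, |6-9|=3. 3 nearest: (9,B), (10,B), (6,B). Counts: {'B': 3}. Majority class: B.

B


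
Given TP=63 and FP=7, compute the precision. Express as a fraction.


Precision = TP / (TP + FP) = 63 / 70 = 9/10.

9/10


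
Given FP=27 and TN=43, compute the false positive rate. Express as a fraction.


FPR = FP / (FP + TN) = 27 / 70 = 27/70.

27/70


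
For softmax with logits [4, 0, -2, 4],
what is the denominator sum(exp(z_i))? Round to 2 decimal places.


Denom = e^4=54.5982 + e^0=1.0000 + e^-2=0.1353 + e^4=54.5982. Sum = 110.3317, which rounds to 110.33.

110.33


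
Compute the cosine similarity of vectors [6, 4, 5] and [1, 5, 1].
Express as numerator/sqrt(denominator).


dot = 31. |a|^2 = 77, |b|^2 = 27. cos = 31/sqrt(2079).

31/sqrt(2079)


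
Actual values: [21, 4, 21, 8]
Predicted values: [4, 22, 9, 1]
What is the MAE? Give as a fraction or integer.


MAE = (1/4) * (|21-4|=17 + |4-22|=18 + |21-9|=12 + |8-1|=7). Sum = 54. MAE = 27/2.

27/2


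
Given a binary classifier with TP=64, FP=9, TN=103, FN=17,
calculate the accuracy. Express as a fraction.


Accuracy = (TP + TN) / (TP + TN + FP + FN) = (64 + 103) / 193 = 167/193.

167/193


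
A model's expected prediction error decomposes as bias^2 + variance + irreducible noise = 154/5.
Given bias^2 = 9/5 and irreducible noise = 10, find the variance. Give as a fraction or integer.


Total error = bias^2 + variance + irreducible noise. So variance = 154/5 - 9/5 - 10 = 19.

19


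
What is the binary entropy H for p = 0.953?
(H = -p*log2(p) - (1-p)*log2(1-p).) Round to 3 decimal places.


H = -0.953*log2(0.953) - 0.047*log2(0.047) = 0.274.

0.274


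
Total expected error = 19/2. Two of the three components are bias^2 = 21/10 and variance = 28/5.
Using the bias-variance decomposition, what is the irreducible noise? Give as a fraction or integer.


Total error = bias^2 + variance + irreducible noise. So irreducible noise = 19/2 - 21/10 - 28/5 = 9/5.

9/5


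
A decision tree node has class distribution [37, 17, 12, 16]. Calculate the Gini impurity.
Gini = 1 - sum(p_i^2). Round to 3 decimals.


Total = 82. Proportions: 37/82, 17/82, 12/82, 16/82. sum(p_i^2) = 0.3061. Gini = 1 - 0.3061 = 0.6939, which rounds to 0.694.

0.694


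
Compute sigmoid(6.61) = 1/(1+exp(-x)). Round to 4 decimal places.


sigma(6.61) = 1/(1+e^(-6.61)) = 1/(1+0.001347) = 1/1.001347 = 0.9987.

0.9987


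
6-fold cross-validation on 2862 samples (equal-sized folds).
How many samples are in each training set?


Each validation fold has 2862/6 = 477 samples. Training set = 2862 - 477 = 2385.

2385


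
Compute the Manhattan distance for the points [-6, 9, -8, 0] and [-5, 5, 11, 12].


d = sum of absolute differences: |-6--5|=1 + |9-5|=4 + |-8-11|=19 + |0-12|=12 = 36.

36


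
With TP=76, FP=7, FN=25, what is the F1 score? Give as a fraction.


Precision = 76/83 = 76/83. Recall = 76/101 = 76/101. F1 = 2*P*R/(P+R) = 19/23.

19/23


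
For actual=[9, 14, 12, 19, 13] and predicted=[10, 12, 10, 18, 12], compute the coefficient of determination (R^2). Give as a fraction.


Mean(y) = 67/5. SS_res = 11. SS_tot = 266/5. R^2 = 1 - 11/(266/5) = 211/266.

211/266


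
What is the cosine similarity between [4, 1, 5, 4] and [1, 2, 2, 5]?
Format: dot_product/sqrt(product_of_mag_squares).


dot = 36. |a|^2 = 58, |b|^2 = 34. cos = 36/sqrt(1972).

36/sqrt(1972)


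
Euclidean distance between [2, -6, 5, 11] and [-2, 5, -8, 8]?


d = sqrt(sum of squared differences). (2--2)^2=16, (-6-5)^2=121, (5--8)^2=169, (11-8)^2=9. Sum = 315.

sqrt(315)


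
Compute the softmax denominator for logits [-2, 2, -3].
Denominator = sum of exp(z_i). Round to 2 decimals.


Denom = e^-2=0.1353 + e^2=7.3891 + e^-3=0.0498. Sum = 7.5742, which rounds to 7.57.

7.57


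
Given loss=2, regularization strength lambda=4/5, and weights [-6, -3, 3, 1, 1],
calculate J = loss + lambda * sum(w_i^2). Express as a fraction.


L2 sq norm = sum(w^2) = 56. J = 2 + 4/5 * 56 = 234/5.

234/5


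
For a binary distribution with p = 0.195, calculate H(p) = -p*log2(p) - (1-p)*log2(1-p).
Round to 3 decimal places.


H = -0.195*log2(0.195) - 0.805*log2(0.805) = 0.712.

0.712


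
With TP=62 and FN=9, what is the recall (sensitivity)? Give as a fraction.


Recall = TP / (TP + FN) = 62 / 71 = 62/71.

62/71


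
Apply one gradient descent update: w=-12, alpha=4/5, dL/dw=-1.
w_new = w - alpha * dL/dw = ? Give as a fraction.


w_new = -12 - 4/5 * -1 = -12 - -4/5 = -56/5.

-56/5


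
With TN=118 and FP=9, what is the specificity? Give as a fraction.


Specificity = TN / (TN + FP) = 118 / 127 = 118/127.

118/127


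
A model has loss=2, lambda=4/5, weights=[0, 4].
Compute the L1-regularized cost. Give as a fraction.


L1 norm = sum(|w|) = 4. J = 2 + 4/5 * 4 = 26/5.

26/5


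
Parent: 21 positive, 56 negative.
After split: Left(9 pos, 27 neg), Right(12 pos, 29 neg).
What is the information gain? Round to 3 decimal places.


H(parent) = 0.8454. H(left) = 0.8113, H(right) = 0.8722. Weighted = (36/77)*0.8113 + (41/77)*0.8722 = 0.8437. IG = 0.8454 - 0.8437 = 0.0017, which rounds to 0.002.

0.002


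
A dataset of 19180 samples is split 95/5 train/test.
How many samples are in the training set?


Test set = 19180 * 5% = 959. Training set = 19180 - 959 = 18221.

18221


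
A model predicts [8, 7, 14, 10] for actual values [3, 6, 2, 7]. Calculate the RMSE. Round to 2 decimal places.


MSE = 44.7500. RMSE = sqrt(44.7500) = 6.69.

6.69


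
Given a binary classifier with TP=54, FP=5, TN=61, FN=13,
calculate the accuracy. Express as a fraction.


Accuracy = (TP + TN) / (TP + TN + FP + FN) = (54 + 61) / 133 = 115/133.

115/133


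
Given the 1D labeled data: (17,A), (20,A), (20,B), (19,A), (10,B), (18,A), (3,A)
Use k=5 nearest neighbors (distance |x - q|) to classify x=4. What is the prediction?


Distances: |17-4|=13, |20-4|=16, |20-4|=16, |19-4|=15, |10-4|=6, |18-4|=14, |3-4|=1. 5 nearest: (3,A), (10,B), (17,A), (18,A), (19,A). Counts: {'A': 4, 'B': 1}. Majority class: A.

A


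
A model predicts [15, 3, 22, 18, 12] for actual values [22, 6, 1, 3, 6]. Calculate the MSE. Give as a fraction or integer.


MSE = (1/5) * ((22-15)^2=49 + (6-3)^2=9 + (1-22)^2=441 + (3-18)^2=225 + (6-12)^2=36). Sum = 760. MSE = 152.

152


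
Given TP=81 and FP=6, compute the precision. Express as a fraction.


Precision = TP / (TP + FP) = 81 / 87 = 27/29.

27/29


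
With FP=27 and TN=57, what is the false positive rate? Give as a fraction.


FPR = FP / (FP + TN) = 27 / 84 = 9/28.

9/28


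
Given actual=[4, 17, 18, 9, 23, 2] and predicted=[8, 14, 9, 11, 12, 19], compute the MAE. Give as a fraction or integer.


MAE = (1/6) * (|4-8|=4 + |17-14|=3 + |18-9|=9 + |9-11|=2 + |23-12|=11 + |2-19|=17). Sum = 46. MAE = 23/3.

23/3


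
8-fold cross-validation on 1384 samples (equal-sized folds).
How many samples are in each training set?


Each validation fold has 1384/8 = 173 samples. Training set = 1384 - 173 = 1211.

1211


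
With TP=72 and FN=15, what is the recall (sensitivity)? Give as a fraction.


Recall = TP / (TP + FN) = 72 / 87 = 24/29.

24/29


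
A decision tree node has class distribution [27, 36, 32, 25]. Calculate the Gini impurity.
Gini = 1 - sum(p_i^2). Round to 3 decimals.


Total = 120. Proportions: 27/120, 36/120, 32/120, 25/120. sum(p_i^2) = 0.2551. Gini = 1 - 0.2551 = 0.7449, which rounds to 0.745.

0.745


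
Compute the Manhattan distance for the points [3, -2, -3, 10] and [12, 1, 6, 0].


d = sum of absolute differences: |3-12|=9 + |-2-1|=3 + |-3-6|=9 + |10-0|=10 = 31.

31


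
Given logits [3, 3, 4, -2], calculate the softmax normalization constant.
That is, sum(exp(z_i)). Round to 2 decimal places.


Denom = e^3=20.0855 + e^3=20.0855 + e^4=54.5982 + e^-2=0.1353. Sum = 94.9045, which rounds to 94.90.

94.90


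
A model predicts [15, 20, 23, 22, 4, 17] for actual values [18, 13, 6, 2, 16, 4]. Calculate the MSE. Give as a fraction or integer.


MSE = (1/6) * ((18-15)^2=9 + (13-20)^2=49 + (6-23)^2=289 + (2-22)^2=400 + (16-4)^2=144 + (4-17)^2=169). Sum = 1060. MSE = 530/3.

530/3


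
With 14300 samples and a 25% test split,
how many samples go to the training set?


Test set = 14300 * 25% = 3575. Training set = 14300 - 3575 = 10725.

10725


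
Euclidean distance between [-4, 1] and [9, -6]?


d = sqrt(sum of squared differences). (-4-9)^2=169, (1--6)^2=49. Sum = 218.

sqrt(218)


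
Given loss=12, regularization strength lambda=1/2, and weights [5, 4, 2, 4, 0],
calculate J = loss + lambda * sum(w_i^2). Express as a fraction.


L2 sq norm = sum(w^2) = 61. J = 12 + 1/2 * 61 = 85/2.

85/2


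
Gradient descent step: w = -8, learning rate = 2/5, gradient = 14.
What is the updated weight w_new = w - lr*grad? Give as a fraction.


w_new = -8 - 2/5 * 14 = -8 - 28/5 = -68/5.

-68/5


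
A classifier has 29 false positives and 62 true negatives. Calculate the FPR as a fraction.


FPR = FP / (FP + TN) = 29 / 91 = 29/91.

29/91


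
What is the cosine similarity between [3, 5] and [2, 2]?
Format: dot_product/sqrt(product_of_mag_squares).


dot = 16. |a|^2 = 34, |b|^2 = 8. cos = 16/sqrt(272).

16/sqrt(272)


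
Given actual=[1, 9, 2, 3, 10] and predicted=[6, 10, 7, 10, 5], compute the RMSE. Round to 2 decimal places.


MSE = 25.0000. RMSE = sqrt(25.0000) = 5.00.

5.00


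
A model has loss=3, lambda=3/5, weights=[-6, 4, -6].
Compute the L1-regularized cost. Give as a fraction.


L1 norm = sum(|w|) = 16. J = 3 + 3/5 * 16 = 63/5.

63/5


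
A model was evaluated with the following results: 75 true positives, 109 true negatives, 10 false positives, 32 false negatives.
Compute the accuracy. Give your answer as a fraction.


Accuracy = (TP + TN) / (TP + TN + FP + FN) = (75 + 109) / 226 = 92/113.

92/113


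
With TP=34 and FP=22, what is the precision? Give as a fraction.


Precision = TP / (TP + FP) = 34 / 56 = 17/28.

17/28


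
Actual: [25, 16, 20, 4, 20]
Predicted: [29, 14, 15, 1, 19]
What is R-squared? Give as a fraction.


Mean(y) = 17. SS_res = 55. SS_tot = 252. R^2 = 1 - 55/(252) = 197/252.

197/252


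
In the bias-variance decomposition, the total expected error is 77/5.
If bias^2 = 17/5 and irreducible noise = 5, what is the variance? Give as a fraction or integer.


Total error = bias^2 + variance + irreducible noise. So variance = 77/5 - 17/5 - 5 = 7.

7


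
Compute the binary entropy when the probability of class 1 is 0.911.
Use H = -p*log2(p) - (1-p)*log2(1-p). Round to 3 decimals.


H = -0.911*log2(0.911) - 0.089*log2(0.089) = 0.433.

0.433


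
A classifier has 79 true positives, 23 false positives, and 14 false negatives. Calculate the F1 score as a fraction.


Precision = 79/102 = 79/102. Recall = 79/93 = 79/93. F1 = 2*P*R/(P+R) = 158/195.

158/195


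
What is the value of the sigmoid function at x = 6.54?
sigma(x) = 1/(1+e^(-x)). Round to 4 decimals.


sigma(6.54) = 1/(1+e^(-6.54)) = 1/(1+0.001444) = 1/1.001444 = 0.9986.

0.9986


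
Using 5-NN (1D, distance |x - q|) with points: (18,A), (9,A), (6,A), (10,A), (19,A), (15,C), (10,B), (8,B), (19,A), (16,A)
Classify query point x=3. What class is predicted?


Distances: |18-3|=15, |9-3|=6, |6-3|=3, |10-3|=7, |19-3|=16, |15-3|=12, |10-3|=7, |8-3|=5, |19-3|=16, |16-3|=13. 5 nearest: (6,A), (8,B), (9,A), (10,A), (10,B). Counts: {'A': 3, 'B': 2}. Majority class: A.

A


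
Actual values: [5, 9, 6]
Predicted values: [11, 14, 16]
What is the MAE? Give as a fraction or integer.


MAE = (1/3) * (|5-11|=6 + |9-14|=5 + |6-16|=10). Sum = 21. MAE = 7.

7


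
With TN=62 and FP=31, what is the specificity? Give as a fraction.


Specificity = TN / (TN + FP) = 62 / 93 = 2/3.

2/3


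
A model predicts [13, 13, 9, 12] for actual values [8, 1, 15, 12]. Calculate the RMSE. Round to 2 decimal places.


MSE = 51.2500. RMSE = sqrt(51.2500) = 7.16.

7.16


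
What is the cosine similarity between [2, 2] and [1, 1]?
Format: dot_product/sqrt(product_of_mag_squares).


dot = 4. |a|^2 = 8, |b|^2 = 2. cos = 4/sqrt(16).

4/sqrt(16)


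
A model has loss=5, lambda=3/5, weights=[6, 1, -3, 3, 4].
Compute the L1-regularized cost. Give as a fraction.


L1 norm = sum(|w|) = 17. J = 5 + 3/5 * 17 = 76/5.

76/5


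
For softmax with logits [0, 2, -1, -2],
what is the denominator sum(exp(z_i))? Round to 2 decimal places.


Denom = e^0=1.0000 + e^2=7.3891 + e^-1=0.3679 + e^-2=0.1353. Sum = 8.8923, which rounds to 8.89.

8.89


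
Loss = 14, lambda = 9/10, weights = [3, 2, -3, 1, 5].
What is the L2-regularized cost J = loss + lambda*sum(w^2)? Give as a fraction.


L2 sq norm = sum(w^2) = 48. J = 14 + 9/10 * 48 = 286/5.

286/5


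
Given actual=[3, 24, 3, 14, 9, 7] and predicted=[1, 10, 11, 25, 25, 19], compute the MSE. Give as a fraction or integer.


MSE = (1/6) * ((3-1)^2=4 + (24-10)^2=196 + (3-11)^2=64 + (14-25)^2=121 + (9-25)^2=256 + (7-19)^2=144). Sum = 785. MSE = 785/6.

785/6


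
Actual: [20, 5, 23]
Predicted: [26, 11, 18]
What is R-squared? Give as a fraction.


Mean(y) = 16. SS_res = 97. SS_tot = 186. R^2 = 1 - 97/(186) = 89/186.

89/186


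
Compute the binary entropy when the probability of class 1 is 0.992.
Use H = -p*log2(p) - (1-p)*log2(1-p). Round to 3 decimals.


H = -0.992*log2(0.992) - 0.008*log2(0.008) = 0.067.

0.067


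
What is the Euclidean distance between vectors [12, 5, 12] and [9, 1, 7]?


d = sqrt(sum of squared differences). (12-9)^2=9, (5-1)^2=16, (12-7)^2=25. Sum = 50.

sqrt(50)


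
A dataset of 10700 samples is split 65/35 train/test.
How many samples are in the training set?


Test set = 10700 * 35% = 3745. Training set = 10700 - 3745 = 6955.

6955


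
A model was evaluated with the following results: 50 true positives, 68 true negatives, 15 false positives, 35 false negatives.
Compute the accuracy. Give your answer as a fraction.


Accuracy = (TP + TN) / (TP + TN + FP + FN) = (50 + 68) / 168 = 59/84.

59/84


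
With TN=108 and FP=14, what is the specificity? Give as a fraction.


Specificity = TN / (TN + FP) = 108 / 122 = 54/61.

54/61


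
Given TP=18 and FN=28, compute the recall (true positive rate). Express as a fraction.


Recall = TP / (TP + FN) = 18 / 46 = 9/23.

9/23


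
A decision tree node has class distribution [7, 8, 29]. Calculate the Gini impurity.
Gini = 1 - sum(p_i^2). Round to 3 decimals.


Total = 44. Proportions: 7/44, 8/44, 29/44. sum(p_i^2) = 0.4928. Gini = 1 - 0.4928 = 0.5072, which rounds to 0.507.

0.507


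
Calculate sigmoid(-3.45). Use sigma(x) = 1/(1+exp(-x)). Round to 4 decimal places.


sigma(-3.45) = 1/(1+e^(3.45)) = 1/(1+31.500392) = 1/32.500392 = 0.0308.

0.0308


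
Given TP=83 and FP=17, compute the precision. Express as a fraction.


Precision = TP / (TP + FP) = 83 / 100 = 83/100.

83/100


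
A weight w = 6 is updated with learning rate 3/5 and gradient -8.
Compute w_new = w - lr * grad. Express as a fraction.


w_new = 6 - 3/5 * -8 = 6 - -24/5 = 54/5.

54/5


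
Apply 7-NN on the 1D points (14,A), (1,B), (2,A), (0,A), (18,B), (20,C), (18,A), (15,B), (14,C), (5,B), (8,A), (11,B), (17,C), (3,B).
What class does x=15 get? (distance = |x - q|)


Distances: |14-15|=1, |1-15|=14, |2-15|=13, |0-15|=15, |18-15|=3, |20-15|=5, |18-15|=3, |15-15|=0, |14-15|=1, |5-15|=10, |8-15|=7, |11-15|=4, |17-15|=2, |3-15|=12. 7 nearest: (15,B), (14,A), (14,C), (17,C), (18,A), (18,B), (11,B). Counts: {'B': 3, 'A': 2, 'C': 2}. Majority class: B.

B


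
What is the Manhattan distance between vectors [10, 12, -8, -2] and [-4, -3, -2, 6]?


d = sum of absolute differences: |10--4|=14 + |12--3|=15 + |-8--2|=6 + |-2-6|=8 = 43.

43


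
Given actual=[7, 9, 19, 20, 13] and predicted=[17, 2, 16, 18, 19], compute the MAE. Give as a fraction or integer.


MAE = (1/5) * (|7-17|=10 + |9-2|=7 + |19-16|=3 + |20-18|=2 + |13-19|=6). Sum = 28. MAE = 28/5.

28/5


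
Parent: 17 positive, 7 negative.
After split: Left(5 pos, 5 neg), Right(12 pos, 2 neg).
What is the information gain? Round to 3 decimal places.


H(parent) = 0.8709. H(left) = 1.0000, H(right) = 0.5917. Weighted = (10/24)*1.0000 + (14/24)*0.5917 = 0.7618. IG = 0.8709 - 0.7618 = 0.1091, which rounds to 0.109.

0.109


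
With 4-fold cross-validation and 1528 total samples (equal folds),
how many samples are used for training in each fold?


Each validation fold has 1528/4 = 382 samples. Training set = 1528 - 382 = 1146.

1146


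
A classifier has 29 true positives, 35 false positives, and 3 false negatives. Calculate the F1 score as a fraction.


Precision = 29/64 = 29/64. Recall = 29/32 = 29/32. F1 = 2*P*R/(P+R) = 29/48.

29/48


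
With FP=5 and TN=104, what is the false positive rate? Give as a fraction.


FPR = FP / (FP + TN) = 5 / 109 = 5/109.

5/109


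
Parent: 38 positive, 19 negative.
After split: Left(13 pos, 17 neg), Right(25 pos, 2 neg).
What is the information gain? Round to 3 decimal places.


H(parent) = 0.9183. H(left) = 0.9871, H(right) = 0.3809. Weighted = (30/57)*0.9871 + (27/57)*0.3809 = 0.7000. IG = 0.9183 - 0.7000 = 0.2183, which rounds to 0.218.

0.218


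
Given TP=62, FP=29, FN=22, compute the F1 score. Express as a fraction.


Precision = 62/91 = 62/91. Recall = 62/84 = 31/42. F1 = 2*P*R/(P+R) = 124/175.

124/175


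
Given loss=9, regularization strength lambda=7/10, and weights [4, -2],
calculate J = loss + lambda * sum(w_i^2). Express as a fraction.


L2 sq norm = sum(w^2) = 20. J = 9 + 7/10 * 20 = 23.

23


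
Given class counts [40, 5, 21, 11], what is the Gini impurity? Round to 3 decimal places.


Total = 77. Proportions: 40/77, 5/77, 21/77, 11/77. sum(p_i^2) = 0.3689. Gini = 1 - 0.3689 = 0.6311, which rounds to 0.631.

0.631


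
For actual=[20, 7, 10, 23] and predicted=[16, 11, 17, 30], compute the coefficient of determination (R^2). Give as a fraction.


Mean(y) = 15. SS_res = 130. SS_tot = 178. R^2 = 1 - 130/(178) = 24/89.

24/89


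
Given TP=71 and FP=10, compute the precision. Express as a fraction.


Precision = TP / (TP + FP) = 71 / 81 = 71/81.

71/81


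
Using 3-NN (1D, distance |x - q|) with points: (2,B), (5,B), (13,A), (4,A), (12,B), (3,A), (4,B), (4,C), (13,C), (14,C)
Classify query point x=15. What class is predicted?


Distances: |2-15|=13, |5-15|=10, |13-15|=2, |4-15|=11, |12-15|=3, |3-15|=12, |4-15|=11, |4-15|=11, |13-15|=2, |14-15|=1. 3 nearest: (14,C), (13,A), (13,C). Counts: {'C': 2, 'A': 1}. Majority class: C.

C


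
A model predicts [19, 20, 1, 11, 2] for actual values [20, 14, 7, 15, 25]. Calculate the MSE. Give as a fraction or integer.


MSE = (1/5) * ((20-19)^2=1 + (14-20)^2=36 + (7-1)^2=36 + (15-11)^2=16 + (25-2)^2=529). Sum = 618. MSE = 618/5.

618/5


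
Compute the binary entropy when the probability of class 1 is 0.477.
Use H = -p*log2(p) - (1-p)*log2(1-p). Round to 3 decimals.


H = -0.477*log2(0.477) - 0.523*log2(0.523) = 0.998.

0.998


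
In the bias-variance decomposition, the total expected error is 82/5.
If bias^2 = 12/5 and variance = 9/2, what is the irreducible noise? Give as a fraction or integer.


Total error = bias^2 + variance + irreducible noise. So irreducible noise = 82/5 - 12/5 - 9/2 = 19/2.

19/2


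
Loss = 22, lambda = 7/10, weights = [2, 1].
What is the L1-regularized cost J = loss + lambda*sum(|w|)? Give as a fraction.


L1 norm = sum(|w|) = 3. J = 22 + 7/10 * 3 = 241/10.

241/10


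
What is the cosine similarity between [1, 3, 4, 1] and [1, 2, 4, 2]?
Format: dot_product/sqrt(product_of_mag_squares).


dot = 25. |a|^2 = 27, |b|^2 = 25. cos = 25/sqrt(675).

25/sqrt(675)


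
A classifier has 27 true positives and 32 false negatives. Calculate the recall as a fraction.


Recall = TP / (TP + FN) = 27 / 59 = 27/59.

27/59


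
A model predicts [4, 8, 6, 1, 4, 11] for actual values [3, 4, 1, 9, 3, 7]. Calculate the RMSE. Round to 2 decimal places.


MSE = 20.5000. RMSE = sqrt(20.5000) = 4.53.

4.53


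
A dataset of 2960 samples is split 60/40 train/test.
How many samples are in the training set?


Test set = 2960 * 40% = 1184. Training set = 2960 - 1184 = 1776.

1776


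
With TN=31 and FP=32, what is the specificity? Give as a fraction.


Specificity = TN / (TN + FP) = 31 / 63 = 31/63.

31/63


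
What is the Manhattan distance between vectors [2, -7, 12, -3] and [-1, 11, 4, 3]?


d = sum of absolute differences: |2--1|=3 + |-7-11|=18 + |12-4|=8 + |-3-3|=6 = 35.

35


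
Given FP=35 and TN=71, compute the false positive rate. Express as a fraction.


FPR = FP / (FP + TN) = 35 / 106 = 35/106.

35/106


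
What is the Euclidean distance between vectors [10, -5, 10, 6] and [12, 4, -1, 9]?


d = sqrt(sum of squared differences). (10-12)^2=4, (-5-4)^2=81, (10--1)^2=121, (6-9)^2=9. Sum = 215.

sqrt(215)


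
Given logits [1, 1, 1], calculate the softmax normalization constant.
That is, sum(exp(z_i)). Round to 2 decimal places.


Denom = e^1=2.7183 + e^1=2.7183 + e^1=2.7183. Sum = 8.1549, which rounds to 8.15.

8.15


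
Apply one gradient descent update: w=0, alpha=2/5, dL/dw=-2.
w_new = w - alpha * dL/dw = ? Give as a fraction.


w_new = 0 - 2/5 * -2 = 0 - -4/5 = 4/5.

4/5


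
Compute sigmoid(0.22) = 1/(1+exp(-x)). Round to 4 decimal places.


sigma(0.22) = 1/(1+e^(-0.22)) = 1/(1+0.802519) = 1/1.802519 = 0.5548.

0.5548


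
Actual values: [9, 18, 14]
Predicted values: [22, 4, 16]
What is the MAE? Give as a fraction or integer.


MAE = (1/3) * (|9-22|=13 + |18-4|=14 + |14-16|=2). Sum = 29. MAE = 29/3.

29/3


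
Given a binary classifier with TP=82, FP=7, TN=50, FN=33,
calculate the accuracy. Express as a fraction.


Accuracy = (TP + TN) / (TP + TN + FP + FN) = (82 + 50) / 172 = 33/43.

33/43


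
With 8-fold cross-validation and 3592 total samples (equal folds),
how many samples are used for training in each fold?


Each validation fold has 3592/8 = 449 samples. Training set = 3592 - 449 = 3143.

3143


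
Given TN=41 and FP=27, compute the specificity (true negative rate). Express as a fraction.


Specificity = TN / (TN + FP) = 41 / 68 = 41/68.

41/68


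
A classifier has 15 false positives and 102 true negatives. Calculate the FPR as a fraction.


FPR = FP / (FP + TN) = 15 / 117 = 5/39.

5/39


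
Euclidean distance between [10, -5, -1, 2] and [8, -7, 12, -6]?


d = sqrt(sum of squared differences). (10-8)^2=4, (-5--7)^2=4, (-1-12)^2=169, (2--6)^2=64. Sum = 241.

sqrt(241)


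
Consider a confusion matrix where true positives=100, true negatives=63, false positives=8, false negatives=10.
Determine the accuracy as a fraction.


Accuracy = (TP + TN) / (TP + TN + FP + FN) = (100 + 63) / 181 = 163/181.

163/181


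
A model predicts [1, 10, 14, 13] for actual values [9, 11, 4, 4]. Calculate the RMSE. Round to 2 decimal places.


MSE = 61.5000. RMSE = sqrt(61.5000) = 7.84.

7.84


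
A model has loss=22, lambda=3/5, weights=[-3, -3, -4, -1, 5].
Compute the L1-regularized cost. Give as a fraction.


L1 norm = sum(|w|) = 16. J = 22 + 3/5 * 16 = 158/5.

158/5


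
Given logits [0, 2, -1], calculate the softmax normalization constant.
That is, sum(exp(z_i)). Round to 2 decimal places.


Denom = e^0=1.0000 + e^2=7.3891 + e^-1=0.3679. Sum = 8.7570, which rounds to 8.76.

8.76


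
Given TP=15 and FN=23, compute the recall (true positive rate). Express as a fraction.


Recall = TP / (TP + FN) = 15 / 38 = 15/38.

15/38


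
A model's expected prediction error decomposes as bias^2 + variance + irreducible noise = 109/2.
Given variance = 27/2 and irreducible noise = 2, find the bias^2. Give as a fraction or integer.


Total error = bias^2 + variance + irreducible noise. So bias^2 = 109/2 - 27/2 - 2 = 39.

39


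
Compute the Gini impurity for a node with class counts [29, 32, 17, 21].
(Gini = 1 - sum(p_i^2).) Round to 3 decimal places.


Total = 99. Proportions: 29/99, 32/99, 17/99, 21/99. sum(p_i^2) = 0.2648. Gini = 1 - 0.2648 = 0.7352, which rounds to 0.735.

0.735


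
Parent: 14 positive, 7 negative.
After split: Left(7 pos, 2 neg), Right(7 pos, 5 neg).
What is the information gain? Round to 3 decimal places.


H(parent) = 0.9183. H(left) = 0.7642, H(right) = 0.9799. Weighted = (9/21)*0.7642 + (12/21)*0.9799 = 0.8875. IG = 0.9183 - 0.8875 = 0.0308, which rounds to 0.031.

0.031


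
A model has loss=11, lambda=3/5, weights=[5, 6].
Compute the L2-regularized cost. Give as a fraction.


L2 sq norm = sum(w^2) = 61. J = 11 + 3/5 * 61 = 238/5.

238/5


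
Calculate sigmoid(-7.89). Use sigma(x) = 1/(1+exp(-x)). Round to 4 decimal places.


sigma(-7.89) = 1/(1+e^(7.89)) = 1/(1+2670.443921) = 1/2671.443921 = 0.0004.

0.0004


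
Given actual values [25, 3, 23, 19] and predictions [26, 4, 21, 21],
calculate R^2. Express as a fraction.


Mean(y) = 35/2. SS_res = 10. SS_tot = 299. R^2 = 1 - 10/(299) = 289/299.

289/299


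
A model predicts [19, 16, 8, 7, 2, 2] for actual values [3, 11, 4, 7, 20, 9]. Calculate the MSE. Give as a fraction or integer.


MSE = (1/6) * ((3-19)^2=256 + (11-16)^2=25 + (4-8)^2=16 + (7-7)^2=0 + (20-2)^2=324 + (9-2)^2=49). Sum = 670. MSE = 335/3.

335/3


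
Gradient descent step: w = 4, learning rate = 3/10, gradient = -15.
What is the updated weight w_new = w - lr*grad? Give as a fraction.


w_new = 4 - 3/10 * -15 = 4 - -9/2 = 17/2.

17/2


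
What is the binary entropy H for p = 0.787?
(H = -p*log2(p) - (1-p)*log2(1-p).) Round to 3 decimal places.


H = -0.787*log2(0.787) - 0.213*log2(0.213) = 0.747.

0.747


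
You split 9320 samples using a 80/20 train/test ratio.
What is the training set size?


Test set = 9320 * 20% = 1864. Training set = 9320 - 1864 = 7456.

7456


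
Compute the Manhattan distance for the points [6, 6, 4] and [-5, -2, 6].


d = sum of absolute differences: |6--5|=11 + |6--2|=8 + |4-6|=2 = 21.

21


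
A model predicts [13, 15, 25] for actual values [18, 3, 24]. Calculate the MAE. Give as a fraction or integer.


MAE = (1/3) * (|18-13|=5 + |3-15|=12 + |24-25|=1). Sum = 18. MAE = 6.

6


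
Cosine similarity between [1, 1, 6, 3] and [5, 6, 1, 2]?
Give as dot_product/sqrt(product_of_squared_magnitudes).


dot = 23. |a|^2 = 47, |b|^2 = 66. cos = 23/sqrt(3102).

23/sqrt(3102)


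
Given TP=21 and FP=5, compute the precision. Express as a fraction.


Precision = TP / (TP + FP) = 21 / 26 = 21/26.

21/26


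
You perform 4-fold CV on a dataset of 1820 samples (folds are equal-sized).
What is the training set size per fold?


Each validation fold has 1820/4 = 455 samples. Training set = 1820 - 455 = 1365.

1365


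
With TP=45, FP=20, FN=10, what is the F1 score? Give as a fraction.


Precision = 45/65 = 9/13. Recall = 45/55 = 9/11. F1 = 2*P*R/(P+R) = 3/4.

3/4


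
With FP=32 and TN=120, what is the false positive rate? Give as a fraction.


FPR = FP / (FP + TN) = 32 / 152 = 4/19.

4/19


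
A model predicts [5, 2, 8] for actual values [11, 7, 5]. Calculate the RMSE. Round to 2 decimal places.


MSE = 23.3333. RMSE = sqrt(23.3333) = 4.83.

4.83


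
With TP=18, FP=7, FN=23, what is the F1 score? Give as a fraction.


Precision = 18/25 = 18/25. Recall = 18/41 = 18/41. F1 = 2*P*R/(P+R) = 6/11.

6/11


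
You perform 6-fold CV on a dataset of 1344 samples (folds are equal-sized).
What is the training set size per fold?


Each validation fold has 1344/6 = 224 samples. Training set = 1344 - 224 = 1120.

1120


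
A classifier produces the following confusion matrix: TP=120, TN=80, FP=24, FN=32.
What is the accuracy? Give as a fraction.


Accuracy = (TP + TN) / (TP + TN + FP + FN) = (120 + 80) / 256 = 25/32.

25/32


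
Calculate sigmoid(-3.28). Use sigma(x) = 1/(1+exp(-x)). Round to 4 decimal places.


sigma(-3.28) = 1/(1+e^(3.28)) = 1/(1+26.575773) = 1/27.575773 = 0.0363.

0.0363


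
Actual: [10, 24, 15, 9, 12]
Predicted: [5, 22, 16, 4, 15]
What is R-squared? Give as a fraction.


Mean(y) = 14. SS_res = 64. SS_tot = 146. R^2 = 1 - 64/(146) = 41/73.

41/73


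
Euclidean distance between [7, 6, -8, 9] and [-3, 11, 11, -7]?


d = sqrt(sum of squared differences). (7--3)^2=100, (6-11)^2=25, (-8-11)^2=361, (9--7)^2=256. Sum = 742.

sqrt(742)


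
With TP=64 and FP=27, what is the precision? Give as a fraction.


Precision = TP / (TP + FP) = 64 / 91 = 64/91.

64/91


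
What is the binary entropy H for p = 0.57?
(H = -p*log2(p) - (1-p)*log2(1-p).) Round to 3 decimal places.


H = -0.57*log2(0.57) - 0.43*log2(0.43) = 0.986.

0.986


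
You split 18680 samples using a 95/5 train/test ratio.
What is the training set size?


Test set = 18680 * 5% = 934. Training set = 18680 - 934 = 17746.

17746


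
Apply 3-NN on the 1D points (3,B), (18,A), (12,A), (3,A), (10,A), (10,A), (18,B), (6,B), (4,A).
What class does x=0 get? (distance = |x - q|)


Distances: |3-0|=3, |18-0|=18, |12-0|=12, |3-0|=3, |10-0|=10, |10-0|=10, |18-0|=18, |6-0|=6, |4-0|=4. 3 nearest: (3,A), (3,B), (4,A). Counts: {'A': 2, 'B': 1}. Majority class: A.

A


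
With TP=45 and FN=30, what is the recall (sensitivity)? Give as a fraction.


Recall = TP / (TP + FN) = 45 / 75 = 3/5.

3/5


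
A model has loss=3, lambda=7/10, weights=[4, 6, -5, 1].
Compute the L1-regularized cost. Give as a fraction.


L1 norm = sum(|w|) = 16. J = 3 + 7/10 * 16 = 71/5.

71/5


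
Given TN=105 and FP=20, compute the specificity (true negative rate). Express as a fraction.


Specificity = TN / (TN + FP) = 105 / 125 = 21/25.

21/25


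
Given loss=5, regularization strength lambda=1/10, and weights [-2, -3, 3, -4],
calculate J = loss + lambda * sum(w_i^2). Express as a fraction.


L2 sq norm = sum(w^2) = 38. J = 5 + 1/10 * 38 = 44/5.

44/5


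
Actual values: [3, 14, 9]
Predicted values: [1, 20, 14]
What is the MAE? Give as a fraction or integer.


MAE = (1/3) * (|3-1|=2 + |14-20|=6 + |9-14|=5). Sum = 13. MAE = 13/3.

13/3


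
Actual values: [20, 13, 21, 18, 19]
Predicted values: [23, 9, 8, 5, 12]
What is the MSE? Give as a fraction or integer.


MSE = (1/5) * ((20-23)^2=9 + (13-9)^2=16 + (21-8)^2=169 + (18-5)^2=169 + (19-12)^2=49). Sum = 412. MSE = 412/5.

412/5


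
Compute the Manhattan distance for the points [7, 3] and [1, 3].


d = sum of absolute differences: |7-1|=6 + |3-3|=0 = 6.

6


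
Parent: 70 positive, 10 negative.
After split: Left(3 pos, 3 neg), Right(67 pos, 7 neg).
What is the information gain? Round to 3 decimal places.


H(parent) = 0.5436. H(left) = 1.0000, H(right) = 0.4516. Weighted = (6/80)*1.0000 + (74/80)*0.4516 = 0.4927. IG = 0.5436 - 0.4927 = 0.0509, which rounds to 0.051.

0.051


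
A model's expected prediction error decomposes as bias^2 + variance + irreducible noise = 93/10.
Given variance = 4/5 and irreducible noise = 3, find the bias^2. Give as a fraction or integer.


Total error = bias^2 + variance + irreducible noise. So bias^2 = 93/10 - 4/5 - 3 = 11/2.

11/2


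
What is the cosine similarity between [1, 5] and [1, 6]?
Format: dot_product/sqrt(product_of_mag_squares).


dot = 31. |a|^2 = 26, |b|^2 = 37. cos = 31/sqrt(962).

31/sqrt(962)


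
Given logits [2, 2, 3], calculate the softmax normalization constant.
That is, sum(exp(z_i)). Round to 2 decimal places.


Denom = e^2=7.3891 + e^2=7.3891 + e^3=20.0855. Sum = 34.8637, which rounds to 34.86.

34.86


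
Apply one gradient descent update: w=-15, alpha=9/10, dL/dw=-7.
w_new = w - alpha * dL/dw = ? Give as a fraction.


w_new = -15 - 9/10 * -7 = -15 - -63/10 = -87/10.

-87/10


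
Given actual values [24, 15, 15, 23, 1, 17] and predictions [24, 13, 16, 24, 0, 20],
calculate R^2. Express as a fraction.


Mean(y) = 95/6. SS_res = 16. SS_tot = 2045/6. R^2 = 1 - 16/(2045/6) = 1949/2045.

1949/2045


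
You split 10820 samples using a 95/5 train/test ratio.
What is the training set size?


Test set = 10820 * 5% = 541. Training set = 10820 - 541 = 10279.

10279


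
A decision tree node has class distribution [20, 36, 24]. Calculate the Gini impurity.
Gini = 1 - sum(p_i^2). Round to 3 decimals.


Total = 80. Proportions: 20/80, 36/80, 24/80. sum(p_i^2) = 0.3550. Gini = 1 - 0.3550 = 0.6450, which rounds to 0.645.

0.645


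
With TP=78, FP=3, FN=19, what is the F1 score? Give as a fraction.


Precision = 78/81 = 26/27. Recall = 78/97 = 78/97. F1 = 2*P*R/(P+R) = 78/89.

78/89


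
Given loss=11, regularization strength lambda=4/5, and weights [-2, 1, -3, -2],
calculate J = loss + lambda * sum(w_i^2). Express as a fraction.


L2 sq norm = sum(w^2) = 18. J = 11 + 4/5 * 18 = 127/5.

127/5


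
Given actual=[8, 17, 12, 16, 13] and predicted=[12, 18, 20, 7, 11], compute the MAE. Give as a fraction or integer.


MAE = (1/5) * (|8-12|=4 + |17-18|=1 + |12-20|=8 + |16-7|=9 + |13-11|=2). Sum = 24. MAE = 24/5.

24/5


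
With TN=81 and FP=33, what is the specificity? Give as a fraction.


Specificity = TN / (TN + FP) = 81 / 114 = 27/38.

27/38


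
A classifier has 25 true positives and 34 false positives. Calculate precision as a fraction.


Precision = TP / (TP + FP) = 25 / 59 = 25/59.

25/59


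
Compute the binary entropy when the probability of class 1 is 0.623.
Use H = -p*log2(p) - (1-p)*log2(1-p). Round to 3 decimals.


H = -0.623*log2(0.623) - 0.377*log2(0.377) = 0.956.

0.956


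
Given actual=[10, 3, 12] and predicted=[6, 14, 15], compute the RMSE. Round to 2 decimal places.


MSE = 48.6667. RMSE = sqrt(48.6667) = 6.98.

6.98


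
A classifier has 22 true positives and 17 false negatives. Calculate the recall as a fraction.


Recall = TP / (TP + FN) = 22 / 39 = 22/39.

22/39


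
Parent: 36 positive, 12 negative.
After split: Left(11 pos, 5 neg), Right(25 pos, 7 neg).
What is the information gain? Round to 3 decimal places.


H(parent) = 0.8113. H(left) = 0.8960, H(right) = 0.7579. Weighted = (16/48)*0.8960 + (32/48)*0.7579 = 0.8039. IG = 0.8113 - 0.8039 = 0.0074, which rounds to 0.007.

0.007


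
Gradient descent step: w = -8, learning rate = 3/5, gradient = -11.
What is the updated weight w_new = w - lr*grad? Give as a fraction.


w_new = -8 - 3/5 * -11 = -8 - -33/5 = -7/5.

-7/5


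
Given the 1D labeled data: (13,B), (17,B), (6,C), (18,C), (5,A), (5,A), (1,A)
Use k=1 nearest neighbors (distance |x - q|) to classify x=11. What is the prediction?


Distances: |13-11|=2, |17-11|=6, |6-11|=5, |18-11|=7, |5-11|=6, |5-11|=6, |1-11|=10. 1 nearest: (13,B). Counts: {'B': 1}. Majority class: B.

B


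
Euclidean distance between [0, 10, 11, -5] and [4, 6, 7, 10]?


d = sqrt(sum of squared differences). (0-4)^2=16, (10-6)^2=16, (11-7)^2=16, (-5-10)^2=225. Sum = 273.

sqrt(273)


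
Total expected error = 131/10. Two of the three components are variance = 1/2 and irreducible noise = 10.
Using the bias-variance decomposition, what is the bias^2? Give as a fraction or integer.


Total error = bias^2 + variance + irreducible noise. So bias^2 = 131/10 - 1/2 - 10 = 13/5.

13/5


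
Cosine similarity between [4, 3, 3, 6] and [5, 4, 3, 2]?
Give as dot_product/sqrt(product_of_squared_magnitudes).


dot = 53. |a|^2 = 70, |b|^2 = 54. cos = 53/sqrt(3780).

53/sqrt(3780)


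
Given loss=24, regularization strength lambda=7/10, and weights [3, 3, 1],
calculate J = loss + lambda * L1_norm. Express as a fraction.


L1 norm = sum(|w|) = 7. J = 24 + 7/10 * 7 = 289/10.

289/10


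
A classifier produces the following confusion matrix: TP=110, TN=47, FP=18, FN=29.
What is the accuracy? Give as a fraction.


Accuracy = (TP + TN) / (TP + TN + FP + FN) = (110 + 47) / 204 = 157/204.

157/204


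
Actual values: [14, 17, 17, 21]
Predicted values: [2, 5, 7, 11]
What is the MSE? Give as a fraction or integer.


MSE = (1/4) * ((14-2)^2=144 + (17-5)^2=144 + (17-7)^2=100 + (21-11)^2=100). Sum = 488. MSE = 122.

122


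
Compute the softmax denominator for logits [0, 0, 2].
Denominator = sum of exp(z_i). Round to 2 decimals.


Denom = e^0=1.0000 + e^0=1.0000 + e^2=7.3891. Sum = 9.3891, which rounds to 9.39.

9.39
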